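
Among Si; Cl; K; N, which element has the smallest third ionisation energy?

Si

IE_3 is the cost of taking one more electron from the +2 cation: Si²⁺ still has 2 valence electrons; Cl²⁺ still has 5 valence electrons; K²⁺ is already 1 electron into the core; N²⁺ still has 3 valence electrons.
Usually core removal costs more than valence removal, but here the competition is close: a tightly held n=2 valence electron can cost more to remove than an n=3 core electron, so the actual values have to decide it.
Valence configurations: Si²⁺ [Ne]3s², Cl²⁺ [Ne]3s²3p³, N²⁺ [He]2s²2p¹.
Tabulated IE_3 (kJ/mol): Si 3232, Cl 3822, K 4420, N 4578.
Putting it together, IE_3: Si < Cl < K < N.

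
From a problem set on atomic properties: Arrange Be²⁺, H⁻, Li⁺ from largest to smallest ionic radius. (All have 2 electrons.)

H⁻, Li⁺, Be²⁺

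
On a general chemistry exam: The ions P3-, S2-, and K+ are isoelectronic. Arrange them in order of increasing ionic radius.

All of these have 18 electrons, so size is governed by nuclear charge alone: the more protons, the stronger the pull on the same electron cloud, and the smaller the ion.
Nuclear charges: K+ (Z=19), S2- (Z=16), P3- (Z=15).
Smallest to largest: K+ < S2- < P3-.

K+, S2-, P3-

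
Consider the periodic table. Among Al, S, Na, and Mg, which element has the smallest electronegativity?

Na

Na is in period 3, group 1; Mg is in period 3, group 2; Al is in period 3, group 13; S is in period 3, group 16.
Electronegativity increases across a period and decreases down a group, tracking effective nuclear charge and atomic size.
All lie in period 3, so electronegativity increases left to right.
The smallest electronegativity among these belongs to Na.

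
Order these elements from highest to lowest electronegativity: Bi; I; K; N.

N, I, Bi, K

N is in period 2, group 15; K is in period 4, group 1; I is in period 5, group 17; Bi is in period 6, group 15.
Smaller atoms with higher effective nuclear charge are more electronegative.
Here both period and group differ, so the two effects have to be weighed against each other.
Bi > K: the two effects oppose for this pair; the across-period effect wins (2.02 vs 0.82).
I > Bi: relative to Bi, both the across-period and down-group shifts push I's electronegativity up.
N > I: the two effects oppose for this pair; the down-group effect wins (3.04 vs 2.66).
Approximate values (Pauling): N 3.04, K 0.82, I 2.66, Bi 2.02.
So from highest to lowest: N > I > Bi > K.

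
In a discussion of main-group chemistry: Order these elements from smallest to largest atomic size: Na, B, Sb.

Atomic radius shrinks across a period as nuclear charge pulls the same shell inward, and grows down a group as new shells are added.
These span different periods and groups, so the two trends combine.
Sb > B: the two effects oppose for this pair; the down-group effect wins (140 vs 85 pm).
Na > Sb: the two effects oppose for this pair; the across-period effect wins (155 vs 140 pm).
For reference (pm): B 85, Na 155, Sb 140.
So from smallest to largest: B < Sb < Na.

B < Sb < Na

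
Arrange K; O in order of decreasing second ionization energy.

O > K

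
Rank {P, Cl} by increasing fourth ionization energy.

P < Cl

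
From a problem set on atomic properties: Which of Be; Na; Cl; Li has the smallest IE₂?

Be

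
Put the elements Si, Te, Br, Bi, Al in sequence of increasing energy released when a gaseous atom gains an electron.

Al, Bi, Si, Te, Br

Al is in period 3, group 13; Si is in period 3, group 14; Br is in period 4, group 17; Te is in period 5, group 16; Bi is in period 6, group 15.
Adding an electron releases more energy for atoms nearer the top right (short of the noble gases).
Neither a single period nor a single group — weigh both effects.
Bi > Al: the two effects oppose for this pair; the across-period effect wins (91 vs 42 kJ/mol).
Si > Bi: the two effects oppose for this pair; the down-group effect wins (134 vs 91 kJ/mol).
Te > Si: period and group pull opposite ways; the across-period shift dominates (190 vs 134 kJ/mol).
Br > Te: both effects reinforce here, so Br is clearly the higher of the two.
For reference (kJ/mol): Al 42, Si 134, Br 325, Te 190, Bi 91.
So from lowest to highest: Al < Bi < Si < Te < Br.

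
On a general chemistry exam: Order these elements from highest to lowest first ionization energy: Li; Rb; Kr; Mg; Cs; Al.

Kr, Mg, Al, Li, Rb, Cs

Li is in period 2, group 1; Mg is in period 3, group 2; Al is in period 3, group 13; Kr is in period 4, group 18; Rb is in period 5, group 1; Cs is in period 6, group 1.
Across a period the outer electron is held more tightly (higher IE₁); down a group it sits in a higher shell, more shielded, and comes off more easily.
Here both period and group differ, so the two effects have to be weighed against each other.
Rb > Cs: Rb sits above Cs in group 1, so the down-group effect alone puts Rb higher.
Li > Rb: they share group 1; the group trend gives Li the larger value.
Al > Li: period and group pull opposite ways; the across-period shift dominates (578 vs 520 kJ/mol).
Mg > Al: this pair runs against the simple trend — see the exception note.
Kr > Mg: the two effects oppose for this pair; the across-period effect wins (1351 vs 738 kJ/mol).
Note the exception: Mg has a higher first ionization energy than Al, contrary to the simple trend — Al's single 3p electron is easier to remove than one from Mg's filled 3s².
Approximate values (kJ/mol): Li 520, Mg 738, Al 578, Kr 1351, Rb 403, Cs 376.
So from highest to lowest: Kr > Mg > Al > Li > Rb > Cs.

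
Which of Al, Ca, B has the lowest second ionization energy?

Ca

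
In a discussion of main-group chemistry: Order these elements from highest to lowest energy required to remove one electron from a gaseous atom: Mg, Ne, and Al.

Ne is in period 2, group 18; Mg is in period 3, group 2; Al is in period 3, group 13.
First ionization energy rises across a period (greater Z_eff holds electrons more tightly) and falls down a group (valence electrons are farther from the nucleus).
These span different periods and groups, so the two trends combine.
Mg > Al: this pair runs against the simple trend — see the exception note.
Ne > Mg: relative to Mg, both the across-period and down-group shifts push Ne's first ionization energy up.
Note the exception: Mg has a higher first ionization energy than Al, contrary to the simple trend — Al's single 3p electron is easier to remove than one from Mg's filled 3s².
Tabulated first ionization energy (kJ/mol): Ne 2081, Mg 738, Al 578.
So from highest to lowest: Ne > Mg > Al.

Ne > Mg > Al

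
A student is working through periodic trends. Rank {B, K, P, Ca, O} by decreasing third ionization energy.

The third ionization energy removes an electron from the +2 ion. For each element: B²⁺ still has 1 valence electron; K²⁺ is already 1 electron into the core; P²⁺ still has 3 valence electrons; Ca²⁺ is the bare [Ar] core; O²⁺ still has 4 valence electrons.
Usually core removal costs more than valence removal, but here the competition is close: a tightly held n=2 valence electron can cost more to remove than an n=3 core electron, so the actual values have to decide it.
Valence configurations: B²⁺ [He]2s¹, P²⁺ [Ne]3s²3p¹, O²⁺ [He]2s²2p².
Tabulated IE_3 (kJ/mol): B 3660, K 4420, P 2914, Ca 4912, O 5300.
Overall IE_3 order: P < B < K < Ca < O.

O > Ca > K > B > P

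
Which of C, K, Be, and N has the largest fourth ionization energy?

Be

IE_4 is the cost of taking one more electron from the +3 cation: C³⁺ still has 1 valence electron; K³⁺ is already 2 electrons into the core; Be³⁺ is already 1 electron into the core; N³⁺ still has 2 valence electrons.
Usually core removal costs more than valence removal, but here the competition is close: a tightly held n=2 valence electron can cost more to remove than an n=3 core electron, so the actual values have to decide it.
Valence configurations: C³⁺ [He]2s¹, N³⁺ [He]2s².
The numbers (kJ/mol): C 6223, K 5877, Be 21007, N 7475.
Overall IE_4 order: K < C < N < Be.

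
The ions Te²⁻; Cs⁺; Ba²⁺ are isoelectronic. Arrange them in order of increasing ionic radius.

Ba²⁺, Cs⁺, Te²⁻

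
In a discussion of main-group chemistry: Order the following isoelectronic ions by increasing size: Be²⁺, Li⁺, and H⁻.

Be²⁺ < Li⁺ < H⁻

All of these have 2 electrons, so size is governed by nuclear charge alone: the more protons, the stronger the pull on the same electron cloud, and the smaller the ion.
Nuclear charges: Be²⁺ (Z=4), Li⁺ (Z=3), H⁻ (Z=1).
Smallest to largest: Be²⁺ < Li⁺ < H⁻.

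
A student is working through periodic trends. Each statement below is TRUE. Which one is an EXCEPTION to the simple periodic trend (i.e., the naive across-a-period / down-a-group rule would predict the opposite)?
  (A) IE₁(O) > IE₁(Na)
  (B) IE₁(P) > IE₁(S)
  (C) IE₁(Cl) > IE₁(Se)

The general trend: first ionization energy increases across a period and decreases down a group.
(A) O (period 2, group 16) vs Na (period 3, group 1): the stated order agrees with the simple trend.
(B) P (period 3, group 15) vs S (period 3, group 16): the stated order contradicts the simple trend.
(C) Cl (period 3, group 17) vs Se (period 4, group 16): the stated order agrees with the simple trend.
The exception is (B): S (3p⁴) ionizes more easily than half-filled P (3p³) because the paired 3p electron in S is pushed out by e⁻–e⁻ repulsion.

(B)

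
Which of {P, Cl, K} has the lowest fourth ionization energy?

P

Consider each +3 ion: P³⁺ still has 2 valence electrons; Cl³⁺ still has 4 valence electrons; K³⁺ is already 2 electrons into the core.
Core electrons are held far more tightly than valence electrons, so K tops the IE_4 order.
Valence configurations: P³⁺ [Ne]3s², Cl³⁺ [Ne]3s²3p².
The numbers (kJ/mol): P 4964, Cl 5159, K 5877.
Hence IE_4: P < Cl < K.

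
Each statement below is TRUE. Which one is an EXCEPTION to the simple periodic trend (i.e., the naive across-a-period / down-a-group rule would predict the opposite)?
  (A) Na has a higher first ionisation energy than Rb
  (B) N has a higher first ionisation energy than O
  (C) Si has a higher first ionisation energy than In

(B)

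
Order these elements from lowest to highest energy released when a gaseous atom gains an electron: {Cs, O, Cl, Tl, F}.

Tl, Cs, O, F, Cl

O is in period 2, group 16; F is in period 2, group 17; Cl is in period 3, group 17; Cs is in period 6, group 1; Tl is in period 6, group 13.
Atoms with high Z_eff and room in the valence shell (especially the halogens) have the most exothermic electron affinities.
Here both period and group differ, so the two effects have to be weighed against each other.
Cs > Tl: this pair runs against the simple trend — see the exception note.
O > Cs: both effects reinforce here, so O is clearly the higher of the two.
F > O: F lies to the right of O in period 2, so the across-period effect alone puts F higher.
Cl > F: this pair runs against the simple trend — see the exception note.
Note the exception: Cs has a higher electron affinity than Tl, contrary to the simple trend — Tl's ns²np¹ configuration gives only a small electron affinity — the sparsely filled np subshell binds an added electron weakly.
Note the exception: Cl has a higher electron affinity than F, contrary to the simple trend — F's small 2p subshell makes the incoming electron feel strong e⁻–e⁻ repulsion, so Cl actually releases more energy on gaining an electron.
Tabulated electron affinity (kJ/mol): O 141, F 328, Cl 349, Cs 46, Tl 19.
So from lowest to highest: Tl < Cs < O < F < Cl.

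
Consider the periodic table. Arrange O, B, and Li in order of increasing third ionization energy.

B < O < Li

IE_3 is the cost of taking one more electron from the +2 cation: O²⁺ still has 4 valence electrons; B²⁺ still has 1 valence electron; Li²⁺ is already 1 electron into the core.
Pulling an electron out of a noble-gas core costs far more than removing a remaining valence electron, so Li sits at the high end of IE_3.
Valence configurations: O²⁺ [He]2s²2p², B²⁺ [He]2s¹.
Tabulated IE_3 (kJ/mol): O 5300, B 3660, Li 11815.
Hence IE_3: B < O < Li.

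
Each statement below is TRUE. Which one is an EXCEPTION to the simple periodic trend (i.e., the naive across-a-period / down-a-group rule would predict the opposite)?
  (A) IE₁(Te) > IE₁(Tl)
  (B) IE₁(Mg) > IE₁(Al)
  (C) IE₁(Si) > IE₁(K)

(B)

The general trend: IE₁ increases across a period and decreases down a group.
(A) Te (period 5, group 16) vs Tl (period 6, group 13): the stated order agrees with the simple trend.
(B) Mg (period 3, group 2) vs Al (period 3, group 13): the stated order contradicts the simple trend.
(C) Si (period 3, group 14) vs K (period 4, group 1): the stated order agrees with the simple trend.
The exception is (B): Al's single 3p electron is easier to remove than one from Mg's filled 3s².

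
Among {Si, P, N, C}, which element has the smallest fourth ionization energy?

The fourth ionization energy removes an electron from the +3 ion. For each element: Si³⁺ still has 1 valence electron; P³⁺ still has 2 valence electrons; N³⁺ still has 2 valence electrons; C³⁺ still has 1 valence electron.
All are still removing valence electrons, so compare the +3 ions as you would atoms: IE_4 generally rises across a period (higher Z_eff) and falls down a group (larger shell), subject to the usual subshell exceptions.
Valence configurations: Si³⁺ [Ne]3s¹, P³⁺ [Ne]3s², N³⁺ [He]2s², C³⁺ [He]2s¹.
Tabulated IE_4 (kJ/mol): Si 4356, P 4964, N 7475, C 6223.
Putting it together, IE_4: Si < P < C < N.

Si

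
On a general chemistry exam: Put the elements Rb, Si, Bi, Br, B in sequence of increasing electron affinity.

B < Rb < Bi < Si < Br

Atoms with high Z_eff and room in the valence shell (especially the halogens) have the most exothermic electron affinities.
Here both period and group differ, so the two effects have to be weighed against each other.
Rb > B: this pair runs against the simple trend — see the exception note.
Bi > Rb: the two effects oppose for this pair; the across-period effect wins (91 vs 47 kJ/mol).
Si > Bi: the two effects oppose for this pair; the down-group effect wins (134 vs 91 kJ/mol).
Br > Si: period and group pull opposite ways; the across-period shift dominates (325 vs 134 kJ/mol).
Note the exception: Rb has a higher electron affinity than B, contrary to the simple trend — B's ns²np¹ configuration gives only a small electron affinity — the sparsely filled np subshell binds an added electron weakly.
For reference (kJ/mol): B 27, Si 134, Br 325, Rb 47, Bi 91.
So from lowest to highest: B < Rb < Bi < Si < Br.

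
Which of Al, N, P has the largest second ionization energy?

Consider each +1 ion: Al⁺ still has 2 valence electrons; N⁺ still has 4 valence electrons; P⁺ still has 4 valence electrons.
All are still removing valence electrons, so compare the +1 ions as you would atoms: IE_2 generally rises across a period (higher Z_eff) and falls down a group (larger shell), subject to the usual subshell exceptions.
Valence configurations: Al⁺ [Ne]3s², N⁺ [He]2s²2p², P⁺ [Ne]3s²3p².
Tabulated IE_2 (kJ/mol): Al 1817, N 2856, P 1907.
Hence IE_2: Al < P < N.

N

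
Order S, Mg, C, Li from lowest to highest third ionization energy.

Consider each +2 ion: S²⁺ still has 4 valence electrons; Mg²⁺ is the bare [Ne] core; C²⁺ still has 2 valence electrons; Li²⁺ is already 1 electron into the core.
Pulling an electron out of a noble-gas core costs far more than removing a remaining valence electron, so Mg and Li sit at the high end of IE_3.
Valence configurations: S²⁺ [Ne]3s²3p², C²⁺ [He]2s².
Tabulated IE_3 (kJ/mol): S 3357, Mg 7733, C 4620, Li 11815.
Hence IE_3: S < C < Mg < Li.

S < C < Mg < Li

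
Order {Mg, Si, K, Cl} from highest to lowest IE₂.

K, Cl, Si, Mg

The second ionization energy removes an electron from the +1 ion. For each element: Mg⁺ still has 1 valence electron; Si⁺ still has 3 valence electrons; K⁺ is the bare [Ar] core; Cl⁺ still has 6 valence electrons.
Core electrons are held far more tightly than valence electrons, so K tops the IE_2 order.
Valence configurations: Mg⁺ [Ne]3s¹, Si⁺ [Ne]3s²3p¹, Cl⁺ [Ne]3s²3p⁴.
Approximate IE_2 values (kJ/mol): Mg 1451, Si 1577, K 3052, Cl 2298.
So the second ionization energies run Mg < Si < Cl < K.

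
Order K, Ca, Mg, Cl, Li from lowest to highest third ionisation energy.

Cl < K < Ca < Mg < Li

Consider each +2 ion: K²⁺ is already 1 electron into the core; Ca²⁺ is the bare [Ar] core; Mg²⁺ is the bare [Ne] core; Cl²⁺ still has 5 valence electrons; Li²⁺ is already 1 electron into the core.
Pulling an electron out of a noble-gas core costs far more than removing a remaining valence electron, so K, Ca, Mg and Li sit at the high end of IE_3.
The numbers (kJ/mol): K 4420, Ca 4912, Mg 7733, Cl 3822, Li 11815.
Overall IE_3 order: Cl < K < Ca < Mg < Li.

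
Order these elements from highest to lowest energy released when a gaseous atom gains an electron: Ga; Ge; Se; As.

Se, Ge, As, Ga

Electron affinity generally becomes more exothermic across a period toward the halogens and less exothermic down a group.
All lie in period 4; the across-period trend (electron affinity increases left to right) applies, with the exception below.
Note the exception: Ge has a higher electron affinity than As, contrary to the simple trend — adding an electron to As's half-filled 4p³ is unfavourable, so Ge (4p²) has the more exothermic EA.
Tabulated electron affinity (kJ/mol): Ga 29, Ge 119, As 78, Se 195.
So from highest to lowest: Se > Ge > As > Ga.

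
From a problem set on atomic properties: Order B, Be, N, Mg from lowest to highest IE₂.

IE_2 is the cost of taking one more electron from the +1 cation: B⁺ still has 2 valence electrons; Be⁺ still has 1 valence electron; N⁺ still has 4 valence electrons; Mg⁺ still has 1 valence electron.
All are still removing valence electrons, so compare the +1 ions as you would atoms: IE_2 generally rises across a period (higher Z_eff) and falls down a group (larger shell), subject to the usual subshell exceptions.
Valence configurations: B⁺ [He]2s², Be⁺ [He]2s¹, N⁺ [He]2s²2p², Mg⁺ [Ne]3s¹.
Tabulated IE_2 (kJ/mol): B 2427, Be 1757, N 2856, Mg 1451.
Putting it together, IE_2: Mg < Be < B < N.

Mg < Be < B < N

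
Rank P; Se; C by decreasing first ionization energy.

C > P > Se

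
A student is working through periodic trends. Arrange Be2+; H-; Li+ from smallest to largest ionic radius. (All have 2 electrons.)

All of these have 2 electrons, so size is governed by nuclear charge alone: the more protons, the stronger the pull on the same electron cloud, and the smaller the ion.
Nuclear charges: Be2+ (Z=4), Li+ (Z=3), H- (Z=1).
Smallest to largest: Be2+ < Li+ < H-.

Be2+ < Li+ < H-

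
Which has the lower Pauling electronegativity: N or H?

H is in period 1, group 1; N is in period 2, group 15.
Electronegativity increases across a period and decreases down a group, tracking effective nuclear charge and atomic size.
These span different periods and groups, so the two trends combine.
N > H: the two effects oppose for this pair; the across-period effect wins (3.04 vs 2.20).
Tabulated electronegativity (Pauling): H 2.20, N 3.04.
So H has the lower Pauling electronegativity (H < N).

H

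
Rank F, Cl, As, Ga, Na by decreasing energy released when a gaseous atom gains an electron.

Cl, F, As, Na, Ga

F is in period 2, group 17; Na is in period 3, group 1; Cl is in period 3, group 17; Ga is in period 4, group 13; As is in period 4, group 15.
Atoms with high Z_eff and room in the valence shell (especially the halogens) have the most exothermic electron affinities.
Here both period and group differ, so the two effects have to be weighed against each other.
Na > Ga: the two effects oppose for this pair; the down-group effect wins (53 vs 29 kJ/mol).
As > Na: the two effects oppose for this pair; the across-period effect wins (78 vs 53 kJ/mol).
F > As: relative to As, both the across-period and down-group shifts push F's electron affinity up.
Cl > F: this pair runs against the simple trend — see the exception note.
Note the exception: Cl has a higher electron affinity than F, contrary to the simple trend — F's small 2p subshell makes the incoming electron feel strong e⁻–e⁻ repulsion, so Cl actually releases more energy on gaining an electron.
For reference (kJ/mol): F 328, Na 53, Cl 349, Ga 29, As 78.
So from highest to lowest: Cl > F > As > Na > Ga.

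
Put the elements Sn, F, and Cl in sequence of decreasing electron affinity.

F is in period 2, group 17; Cl is in period 3, group 17; Sn is in period 5, group 14.
Electron affinity generally becomes more exothermic across a period toward the halogens and less exothermic down a group.
Here both period and group differ, so the two effects have to be weighed against each other.
F > Sn: both effects reinforce here, so F is clearly the higher of the two.
Cl > F: this pair runs against the simple trend — see the exception note.
Note the exception: Cl has a higher electron affinity than F, contrary to the simple trend — F's small 2p subshell makes the incoming electron feel strong e⁻–e⁻ repulsion, so Cl actually releases more energy on gaining an electron.
Tabulated electron affinity (kJ/mol): F 328, Cl 349, Sn 107.
So from highest to lowest: Cl > F > Sn.

Cl, F, Sn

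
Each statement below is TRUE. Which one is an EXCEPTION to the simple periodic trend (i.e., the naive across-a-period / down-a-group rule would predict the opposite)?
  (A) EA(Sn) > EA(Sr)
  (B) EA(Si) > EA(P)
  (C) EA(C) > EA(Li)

(B)

The general trend: electron affinity increases across a period and decreases down a group.
(A) Sn (period 5, group 14) vs Sr (period 5, group 2): the stated order agrees with the simple trend.
(B) Si (period 3, group 14) vs P (period 3, group 15): the stated order contradicts the simple trend.
(C) C (period 2, group 14) vs Li (period 2, group 1): the stated order agrees with the simple trend.
The exception is (B): adding an electron to P's half-filled 3p³ is unfavourable, so Si (3p²) has the more exothermic EA.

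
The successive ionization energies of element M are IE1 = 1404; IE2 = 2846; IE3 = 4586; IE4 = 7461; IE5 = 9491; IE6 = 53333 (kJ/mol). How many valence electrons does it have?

5

Look for the largest jump between consecutive ionization energies: IE6/IE5 ≈ 5.6, far larger than any earlier ratio.
That jump marks the point where a core electron is being removed. So the atom has 5 valence electrons.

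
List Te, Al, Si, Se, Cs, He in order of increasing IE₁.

He is in period 1, group 18; Al is in period 3, group 13; Si is in period 3, group 14; Se is in period 4, group 16; Te is in period 5, group 16; Cs is in period 6, group 1.
Removing the outermost electron gets harder across a period and easier down a group.
These span different periods and groups, so the two trends combine.
Al > Cs: both effects reinforce here, so Al is clearly the higher of the two.
Si > Al: both are in period 3; the period trend gives Si the larger value.
Te > Si: period and group pull opposite ways; the across-period shift dominates (869 vs 786 kJ/mol).
Se > Te: they share group 16; the group trend gives Se the larger value.
He > Se: relative to Se, both the across-period and down-group shifts push He's first ionization energy up.
Tabulated first ionization energy (kJ/mol): He 2372, Al 578, Si 786, Se 941, Te 869, Cs 376.
So from lowest to highest: Cs < Al < Si < Te < Se < He.

Cs < Al < Si < Te < Se < He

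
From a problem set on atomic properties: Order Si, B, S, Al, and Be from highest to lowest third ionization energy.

The third ionization energy removes an electron from the +2 ion. For each element: Si²⁺ still has 2 valence electrons; B²⁺ still has 1 valence electron; S²⁺ still has 4 valence electrons; Al²⁺ still has 1 valence electron; Be²⁺ is the bare [He] core.
Pulling an electron out of a noble-gas core costs far more than removing a remaining valence electron, so Be sits at the high end of IE_3.
Valence configurations: Si²⁺ [Ne]3s², B²⁺ [He]2s¹, S²⁺ [Ne]3s²3p², Al²⁺ [Ne]3s¹.
The numbers (kJ/mol): Si 3232, B 3660, S 3357, Al 2745, Be 14849.
Hence IE_3: Al < Si < S < B < Be.

Be, B, S, Si, Al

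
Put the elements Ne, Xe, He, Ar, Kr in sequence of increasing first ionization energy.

He is in period 1, group 18; Ne is in period 2, group 18; Ar is in period 3, group 18; Kr is in period 4, group 18; Xe is in period 5, group 18.
First ionization energy rises across a period (greater Z_eff holds electrons more tightly) and falls down a group (valence electrons are farther from the nucleus).
All are in group 18, so first ionization energy increases up the group.
So from lowest to highest: Xe < Kr < Ar < Ne < He.

Xe, Kr, Ar, Ne, He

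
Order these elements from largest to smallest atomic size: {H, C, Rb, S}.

Rb > S > C > H

H is in period 1, group 1; C is in period 2, group 14; S is in period 3, group 16; Rb is in period 5, group 1.
Atomic radius shrinks across a period as nuclear charge pulls the same shell inward, and grows down a group as new shells are added.
Neither a single period nor a single group — weigh both effects.
C > H: the two effects oppose for this pair; the down-group effect wins (75 vs 32 pm).
S > C: the two effects oppose for this pair; the down-group effect wins (103 vs 75 pm).
Rb > S: relative to S, both the across-period and down-group shifts push Rb's atomic radius up.
Approximate values (pm): H 32, C 75, S 103, Rb 210.
So from largest to smallest: Rb > S > C > H.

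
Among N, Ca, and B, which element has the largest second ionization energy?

N

After 1 electron has been removed, what remains? N⁺ still has 4 valence electrons; Ca⁺ still has 1 valence electron; B⁺ still has 2 valence electrons.
All are still removing valence electrons, so compare the +1 ions as you would atoms: IE_2 generally rises across a period (higher Z_eff) and falls down a group (larger shell), subject to the usual subshell exceptions.
Valence configurations: N⁺ [He]2s²2p², Ca⁺ [Ar]4s¹, B⁺ [He]2s².
Approximate IE_2 values (kJ/mol): N 2856, Ca 1145, B 2427.
Overall IE_2 order: Ca < B < N.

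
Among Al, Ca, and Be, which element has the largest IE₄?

Be

The fourth ionization energy removes an electron from the +3 ion. For each element: Al³⁺ is the bare [Ne] core; Ca³⁺ is already 1 electron into the core; Be³⁺ is already 1 electron into the core.
All of these are removing an electron from a noble-gas core or deeper; the smaller core (lower principal quantum number) is held far more tightly, and within a period the higher nuclear charge binds the same core more tightly.
The numbers (kJ/mol): Al 11577, Ca 6491, Be 21007.
So the fourth ionization energies run Ca < Al < Be.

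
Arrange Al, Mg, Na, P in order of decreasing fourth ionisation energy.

IE_4 is the cost of taking one more electron from the +3 cation: Al³⁺ is the bare [Ne] core; Mg³⁺ is already 1 electron into the core; Na³⁺ is already 2 electrons into the core; P³⁺ still has 2 valence electrons.
Breaking into a closed-shell core is much more expensive than removing a leftover valence electron — Na, Mg and Al have the largest IE_4 here.
The numbers (kJ/mol): Al 11577, Mg 10543, Na 9543, P 4964.
Hence IE_4: P < Na < Mg < Al.

Al, Mg, Na, P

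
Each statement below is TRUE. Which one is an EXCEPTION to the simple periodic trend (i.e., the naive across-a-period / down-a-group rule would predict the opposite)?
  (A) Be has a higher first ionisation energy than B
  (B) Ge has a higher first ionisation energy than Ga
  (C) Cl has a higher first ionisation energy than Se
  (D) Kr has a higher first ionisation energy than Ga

(A)

The general trend: first ionisation energy increases across a period and decreases down a group.
(A) Be (period 2, group 2) vs B (period 2, group 13): the stated order contradicts the simple trend.
(B) Ge (period 4, group 14) vs Ga (period 4, group 13): the stated order agrees with the simple trend.
(C) Cl (period 3, group 17) vs Se (period 4, group 16): the stated order agrees with the simple trend.
(D) Kr (period 4, group 18) vs Ga (period 4, group 13): the stated order agrees with the simple trend.
The exception is (A): removing B's lone 2p electron is easier than breaking Be's filled 2s².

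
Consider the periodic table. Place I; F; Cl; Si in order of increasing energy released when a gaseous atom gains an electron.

Si, I, F, Cl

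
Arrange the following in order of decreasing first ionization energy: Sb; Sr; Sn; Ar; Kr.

Removing the outermost electron gets harder across a period and easier down a group.
These span different periods and groups, so the two trends combine.
Sn > Sr: both are in period 5; the period trend gives Sn the larger value.
Sb > Sn: Sb lies to the right of Sn in period 5, so the across-period effect alone puts Sb higher.
Kr > Sb: relative to Sb, both the across-period and down-group shifts push Kr's first ionization energy up.
Ar > Kr: Ar sits above Kr in group 18, so the down-group effect alone puts Ar higher.
For reference (kJ/mol): Ar 1521, Kr 1351, Sr 550, Sn 709, Sb 831.
So from highest to lowest: Ar > Kr > Sb > Sn > Sr.

Ar > Kr > Sb > Sn > Sr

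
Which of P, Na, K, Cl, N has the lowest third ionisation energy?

P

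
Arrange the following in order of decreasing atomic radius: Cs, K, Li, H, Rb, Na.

Cs > Rb > K > Na > Li > H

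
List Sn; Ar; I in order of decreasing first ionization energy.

Ar > I > Sn

IE₁ increases left→right with effective nuclear charge and decreases top→bottom as the valence shell moves farther out.
These span different periods and groups, so the two trends combine.
I > Sn: both are in period 5; the period trend gives I the larger value.
Ar > I: both effects reinforce here, so Ar is clearly the higher of the two.
Tabulated first ionization energy (kJ/mol): Ar 1521, Sn 709, I 1008.
So from highest to lowest: Ar > I > Sn.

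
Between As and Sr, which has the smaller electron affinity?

As is in period 4, group 15; Sr is in period 5, group 2.
Electron affinity generally becomes more exothermic across a period toward the halogens and less exothermic down a group.
These span different periods and groups, so the two trends combine.
As > Sr: both effects reinforce here, so As is clearly the higher of the two.
For reference (kJ/mol): As 78, Sr 5.
So Sr has the smaller electron affinity (Sr < As).

Sr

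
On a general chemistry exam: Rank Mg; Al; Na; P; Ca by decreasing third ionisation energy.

Mg > Na > Ca > P > Al

The third ionization energy removes an electron from the +2 ion. For each element: Mg²⁺ is the bare [Ne] core; Al²⁺ still has 1 valence electron; Na²⁺ is already 1 electron into the core; P²⁺ still has 3 valence electrons; Ca²⁺ is the bare [Ar] core.
Pulling an electron out of a noble-gas core costs far more than removing a remaining valence electron, so Ca, Na and Mg sit at the high end of IE_3.
Valence configurations: Al²⁺ [Ne]3s¹, P²⁺ [Ne]3s²3p¹.
Approximate IE_3 values (kJ/mol): Mg 7733, Al 2745, Na 6910, P 2914, Ca 4912.
So the third ionization energies run Al < P < Ca < Na < Mg.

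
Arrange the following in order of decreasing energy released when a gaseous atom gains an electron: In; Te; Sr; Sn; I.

I, Te, Sn, In, Sr

Sr is in period 5, group 2; In is in period 5, group 13; Sn is in period 5, group 14; Te is in period 5, group 16; I is in period 5, group 17.
Adding an electron releases more energy for atoms nearer the top right (short of the noble gases).
All lie in period 5, so electron affinity increases left to right.
So from highest to lowest: I > Te > Sn > In > Sr.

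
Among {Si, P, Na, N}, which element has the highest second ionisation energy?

Na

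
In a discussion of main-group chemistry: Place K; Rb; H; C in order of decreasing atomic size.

H is in period 1, group 1; C is in period 2, group 14; K is in period 4, group 1; Rb is in period 5, group 1.
Moving right in a period, electrons are added to the same shell under a stronger nuclear pull, so atoms get smaller; moving down, a new shell is opened and atoms get larger.
These span different periods and groups, so the two trends combine.
C > H: period and group pull opposite ways; the down-group shift dominates (75 vs 32 pm).
K > C: both effects reinforce here, so K is clearly the larger of the two.
Rb > K: they share group 1; the group trend gives Rb the larger value.
For reference (pm): H 32, C 75, K 196, Rb 210.
So from largest to smallest: Rb > K > C > H.

Rb, K, C, H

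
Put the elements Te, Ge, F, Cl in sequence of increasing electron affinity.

Ge < Te < F < Cl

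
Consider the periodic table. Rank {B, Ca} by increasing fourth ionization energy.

Ca < B

The fourth ionization energy removes an electron from the +3 ion. For each element: B³⁺ is the bare [He] core; Ca³⁺ is already 1 electron into the core.
All of these are removing an electron from a noble-gas core or deeper; the smaller core (lower principal quantum number) is held far more tightly, and within a period the higher nuclear charge binds the same core more tightly.
Approximate IE_4 values (kJ/mol): B 25026, Ca 6491.
So the fourth ionization energies run Ca < B.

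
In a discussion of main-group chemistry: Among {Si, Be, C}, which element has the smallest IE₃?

Si

IE_3 is the cost of taking one more electron from the +2 cation: Si²⁺ still has 2 valence electrons; Be²⁺ is the bare [He] core; C²⁺ still has 2 valence electrons.
Core electrons are held far more tightly than valence electrons, so Be tops the IE_3 order.
Valence configurations: Si²⁺ [Ne]3s², C²⁺ [He]2s².
The numbers (kJ/mol): Si 3232, Be 14849, C 4620.
Hence IE_3: Si < C < Be.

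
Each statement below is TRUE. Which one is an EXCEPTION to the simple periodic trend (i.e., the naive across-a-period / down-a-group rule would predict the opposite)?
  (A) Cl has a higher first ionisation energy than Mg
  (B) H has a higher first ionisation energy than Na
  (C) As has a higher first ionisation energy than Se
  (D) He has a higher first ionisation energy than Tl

The general trend: first ionisation energy increases across a period and decreases down a group.
(A) Cl (period 3, group 17) vs Mg (period 3, group 2): the stated order agrees with the simple trend.
(B) H (period 1, group 1) vs Na (period 3, group 1): the stated order agrees with the simple trend.
(C) As (period 4, group 15) vs Se (period 4, group 16): the stated order contradicts the simple trend.
(D) He (period 1, group 18) vs Tl (period 6, group 13): the stated order agrees with the simple trend.
The exception is (C): Se (4p⁴) ionizes more easily than half-filled As (4p³).

(C)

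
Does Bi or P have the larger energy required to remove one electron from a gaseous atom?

P is in period 3, group 15; Bi is in period 6, group 15.
IE₁ increases left→right with effective nuclear charge and decreases top→bottom as the valence shell moves farther out.
All are in group 15, so first ionization energy increases up the group.
So P has the larger energy required to remove one electron from a gaseous atom (P > Bi).

P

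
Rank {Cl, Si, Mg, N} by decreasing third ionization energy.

Mg, N, Cl, Si

After 2 electrons have been removed, what remains? Cl²⁺ still has 5 valence electrons; Si²⁺ still has 2 valence electrons; Mg²⁺ is the bare [Ne] core; N²⁺ still has 3 valence electrons.
Pulling an electron out of a noble-gas core costs far more than removing a remaining valence electron, so Mg sits at the high end of IE_3.
Valence configurations: Cl²⁺ [Ne]3s²3p³, Si²⁺ [Ne]3s², N²⁺ [He]2s²2p¹.
Tabulated IE_3 (kJ/mol): Cl 3822, Si 3232, Mg 7733, N 4578.
Hence IE_3: Si < Cl < N < Mg.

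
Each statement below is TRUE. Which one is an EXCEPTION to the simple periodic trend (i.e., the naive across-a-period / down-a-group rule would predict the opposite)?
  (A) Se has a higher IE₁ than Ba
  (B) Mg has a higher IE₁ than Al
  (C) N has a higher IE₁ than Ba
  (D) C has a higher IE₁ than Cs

The general trend: IE₁ increases across a period and decreases down a group.
(A) Se (period 4, group 16) vs Ba (period 6, group 2): the stated order agrees with the simple trend.
(B) Mg (period 3, group 2) vs Al (period 3, group 13): the stated order contradicts the simple trend.
(C) N (period 2, group 15) vs Ba (period 6, group 2): the stated order agrees with the simple trend.
(D) C (period 2, group 14) vs Cs (period 6, group 1): the stated order agrees with the simple trend.
The exception is (B): Al's single 3p electron is easier to remove than one from Mg's filled 3s².

(B)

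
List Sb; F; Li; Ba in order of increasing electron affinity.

Ba < Li < Sb < F

Li is in period 2, group 1; F is in period 2, group 17; Sb is in period 5, group 15; Ba is in period 6, group 2.
EA tends to increase across a period and decrease down a group, though the pattern is less regular than for IE or radius.
Here both period and group differ, so the two effects have to be weighed against each other.
Li > Ba: period and group pull opposite ways; the down-group shift dominates (60 vs 14 kJ/mol).
Sb > Li: the two effects oppose for this pair; the across-period effect wins (103 vs 60 kJ/mol).
F > Sb: both effects reinforce here, so F is clearly the higher of the two.
Tabulated electron affinity (kJ/mol): Li 60, F 328, Sb 103, Ba 14.
So from lowest to highest: Ba < Li < Sb < F.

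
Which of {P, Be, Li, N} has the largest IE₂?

IE_2 is the cost of taking one more electron from the +1 cation: P⁺ still has 4 valence electrons; Be⁺ still has 1 valence electron; Li⁺ is the bare [He] core; N⁺ still has 4 valence electrons.
Pulling an electron out of a noble-gas core costs far more than removing a remaining valence electron, so Li sits at the high end of IE_2.
Valence configurations: P⁺ [Ne]3s²3p², Be⁺ [He]2s¹, N⁺ [He]2s²2p².
Approximate IE_2 values (kJ/mol): P 1907, Be 1757, Li 7298, N 2856.
Hence IE_2: Be < P < N < Li.

Li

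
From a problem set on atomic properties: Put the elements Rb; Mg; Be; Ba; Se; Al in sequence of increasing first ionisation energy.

Rb, Ba, Al, Mg, Be, Se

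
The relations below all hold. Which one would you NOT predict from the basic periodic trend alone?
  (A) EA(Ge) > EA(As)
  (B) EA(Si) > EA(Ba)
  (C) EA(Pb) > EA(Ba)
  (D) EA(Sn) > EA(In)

The general trend: electron affinity increases across a period and decreases down a group.
(A) Ge (period 4, group 14) vs As (period 4, group 15): the stated order contradicts the simple trend.
(B) Si (period 3, group 14) vs Ba (period 6, group 2): the stated order agrees with the simple trend.
(C) Pb (period 6, group 14) vs Ba (period 6, group 2): the stated order agrees with the simple trend.
(D) Sn (period 5, group 14) vs In (period 5, group 13): the stated order agrees with the simple trend.
The exception is (A): adding an electron to As's half-filled 4p³ is unfavourable, so Ge (4p²) has the more exothermic EA.

(A)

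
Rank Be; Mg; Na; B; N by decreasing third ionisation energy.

IE_3 is the cost of taking one more electron from the +2 cation: Be²⁺ is the bare [He] core; Mg²⁺ is the bare [Ne] core; Na²⁺ is already 1 electron into the core; B²⁺ still has 1 valence electron; N²⁺ still has 3 valence electrons.
Core electrons are held far more tightly than valence electrons, so Na, Mg and Be top the IE_3 order.
Valence configurations: B²⁺ [He]2s¹, N²⁺ [He]2s²2p¹.
The numbers (kJ/mol): Be 14849, Mg 7733, Na 6910, B 3660, N 4578.
So the third ionization energies run B < N < Na < Mg < Be.

Be, Mg, Na, N, B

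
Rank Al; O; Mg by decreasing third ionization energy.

After 2 electrons have been removed, what remains? Al²⁺ still has 1 valence electron; O²⁺ still has 4 valence electrons; Mg²⁺ is the bare [Ne] core.
Breaking into a closed-shell core is much more expensive than removing a leftover valence electron — Mg has the largest IE_3 here.
Valence configurations: Al²⁺ [Ne]3s¹, O²⁺ [He]2s²2p².
The numbers (kJ/mol): Al 2745, O 5300, Mg 7733.
Putting it together, IE_3: Al < O < Mg.

Mg > O > Al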